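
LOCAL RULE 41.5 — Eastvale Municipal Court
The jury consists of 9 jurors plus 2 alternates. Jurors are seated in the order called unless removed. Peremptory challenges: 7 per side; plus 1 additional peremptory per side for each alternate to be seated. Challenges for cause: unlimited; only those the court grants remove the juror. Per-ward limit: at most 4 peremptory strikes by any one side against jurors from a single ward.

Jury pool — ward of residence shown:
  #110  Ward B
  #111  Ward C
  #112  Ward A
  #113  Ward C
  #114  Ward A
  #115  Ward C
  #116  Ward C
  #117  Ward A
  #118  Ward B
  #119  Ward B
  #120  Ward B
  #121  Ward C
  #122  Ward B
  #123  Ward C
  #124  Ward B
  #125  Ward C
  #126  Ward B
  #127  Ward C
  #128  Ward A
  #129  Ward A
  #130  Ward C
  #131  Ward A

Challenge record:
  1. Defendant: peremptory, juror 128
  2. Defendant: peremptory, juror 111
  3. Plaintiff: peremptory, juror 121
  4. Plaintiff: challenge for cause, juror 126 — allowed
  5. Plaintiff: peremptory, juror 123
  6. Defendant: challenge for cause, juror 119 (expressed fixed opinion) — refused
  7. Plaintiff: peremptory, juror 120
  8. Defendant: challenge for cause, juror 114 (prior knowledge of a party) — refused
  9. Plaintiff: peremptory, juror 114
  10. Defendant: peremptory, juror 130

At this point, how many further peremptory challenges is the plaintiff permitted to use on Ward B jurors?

Plaintiff peremptories so far: #121, #123, #120, #114 — 4 of 9 used, 5 left overall.
Against Ward B: #120 — 1 used; per-ward cap 4 leaves 3.
Binding limit: min(5, 3) = 3.

3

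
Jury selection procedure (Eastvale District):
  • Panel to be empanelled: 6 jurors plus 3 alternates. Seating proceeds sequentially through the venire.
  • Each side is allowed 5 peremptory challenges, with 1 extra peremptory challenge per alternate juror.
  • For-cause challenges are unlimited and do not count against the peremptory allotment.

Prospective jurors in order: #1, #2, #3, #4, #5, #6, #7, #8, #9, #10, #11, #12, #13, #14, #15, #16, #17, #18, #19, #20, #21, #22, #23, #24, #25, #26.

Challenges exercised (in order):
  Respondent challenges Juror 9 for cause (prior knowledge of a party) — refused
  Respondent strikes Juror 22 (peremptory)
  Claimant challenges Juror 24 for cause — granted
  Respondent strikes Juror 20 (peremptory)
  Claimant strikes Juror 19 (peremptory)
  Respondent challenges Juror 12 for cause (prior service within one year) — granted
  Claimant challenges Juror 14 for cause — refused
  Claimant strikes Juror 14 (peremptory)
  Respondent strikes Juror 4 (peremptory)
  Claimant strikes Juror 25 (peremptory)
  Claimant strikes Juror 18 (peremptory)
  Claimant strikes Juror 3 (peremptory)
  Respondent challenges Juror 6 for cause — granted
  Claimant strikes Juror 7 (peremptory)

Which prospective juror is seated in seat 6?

10

Removed: #3, #4, #6, #7, #12, #14, #18, #19, #20, #22, #24, #25. (#9 stays — for-cause denied.)
Seating in order: seats 1–6 → #1, #2, #5, #8, #9, #10; alternates → #11, #13, #15.
So seat 6 is #10.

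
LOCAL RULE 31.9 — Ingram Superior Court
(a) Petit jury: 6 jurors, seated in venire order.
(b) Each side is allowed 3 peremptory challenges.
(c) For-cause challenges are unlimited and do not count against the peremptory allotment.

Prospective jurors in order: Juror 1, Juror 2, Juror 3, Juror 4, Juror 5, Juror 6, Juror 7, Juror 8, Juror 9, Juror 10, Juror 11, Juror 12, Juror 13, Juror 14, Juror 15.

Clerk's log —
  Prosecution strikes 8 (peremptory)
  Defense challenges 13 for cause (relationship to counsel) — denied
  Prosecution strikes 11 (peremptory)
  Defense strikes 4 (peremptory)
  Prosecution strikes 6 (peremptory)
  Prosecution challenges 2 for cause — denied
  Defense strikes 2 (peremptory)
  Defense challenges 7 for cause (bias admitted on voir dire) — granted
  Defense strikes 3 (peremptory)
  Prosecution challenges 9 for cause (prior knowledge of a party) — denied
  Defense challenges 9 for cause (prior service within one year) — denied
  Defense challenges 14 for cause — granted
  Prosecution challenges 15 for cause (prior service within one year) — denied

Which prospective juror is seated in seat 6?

Removed: #2, #3, #4, #6, #7, #8, #11, #14. (#9, #13, #15 stay — for-cause denied.)
Seating in order: seats 1–6 → #1, #5, #9, #10, #12, #13.
So seat 6 is #13.

13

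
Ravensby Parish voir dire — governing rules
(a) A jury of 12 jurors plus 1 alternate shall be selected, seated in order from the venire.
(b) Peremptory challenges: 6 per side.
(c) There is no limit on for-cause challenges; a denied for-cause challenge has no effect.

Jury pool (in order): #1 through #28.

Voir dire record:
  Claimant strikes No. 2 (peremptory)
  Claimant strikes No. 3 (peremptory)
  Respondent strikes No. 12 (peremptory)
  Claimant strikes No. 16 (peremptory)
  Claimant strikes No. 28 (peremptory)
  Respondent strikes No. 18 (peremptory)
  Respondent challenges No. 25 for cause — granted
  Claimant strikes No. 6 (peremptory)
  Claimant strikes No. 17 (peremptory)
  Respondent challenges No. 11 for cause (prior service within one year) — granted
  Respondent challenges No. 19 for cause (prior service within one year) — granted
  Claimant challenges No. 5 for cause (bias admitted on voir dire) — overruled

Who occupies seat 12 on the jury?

Removed: #2, #3, #6, #11, #12, #16, #17, #18, #19, #25, #28. (#5 stays — for-cause denied.)
Seating in order: seats 1–12 → #1, #4, #5, #7, #8, #9, #10, #13, #14, #15, #20, #21; alternates → #22.
So seat 12 is #21.

21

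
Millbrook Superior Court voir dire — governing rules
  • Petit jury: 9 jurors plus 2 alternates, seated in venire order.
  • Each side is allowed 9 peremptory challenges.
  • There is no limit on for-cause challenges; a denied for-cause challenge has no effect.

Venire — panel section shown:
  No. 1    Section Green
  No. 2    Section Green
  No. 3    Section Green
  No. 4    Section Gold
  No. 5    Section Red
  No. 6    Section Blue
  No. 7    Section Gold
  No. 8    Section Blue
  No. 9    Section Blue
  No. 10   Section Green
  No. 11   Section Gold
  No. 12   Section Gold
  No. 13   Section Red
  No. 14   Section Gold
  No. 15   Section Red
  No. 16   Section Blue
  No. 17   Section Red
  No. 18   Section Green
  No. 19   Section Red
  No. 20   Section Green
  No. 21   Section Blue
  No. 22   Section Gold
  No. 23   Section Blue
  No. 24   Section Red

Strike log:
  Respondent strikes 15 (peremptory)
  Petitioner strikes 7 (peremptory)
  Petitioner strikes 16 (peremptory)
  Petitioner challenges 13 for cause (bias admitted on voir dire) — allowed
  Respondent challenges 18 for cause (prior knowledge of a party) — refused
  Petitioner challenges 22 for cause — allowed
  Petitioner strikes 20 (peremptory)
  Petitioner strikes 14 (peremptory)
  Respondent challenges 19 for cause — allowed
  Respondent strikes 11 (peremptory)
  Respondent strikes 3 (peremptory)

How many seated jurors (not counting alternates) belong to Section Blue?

3

Removed: #3, #7, #11, #13, #14, #15, #16, #19, #20, #22.
Seated jurors 1–9: #1, #2, #4, #5, #6, #8, #9, #10, #12 (alternates #17, #18 not counted).
Of those, in Section Blue: #6, #8, #9 → 3.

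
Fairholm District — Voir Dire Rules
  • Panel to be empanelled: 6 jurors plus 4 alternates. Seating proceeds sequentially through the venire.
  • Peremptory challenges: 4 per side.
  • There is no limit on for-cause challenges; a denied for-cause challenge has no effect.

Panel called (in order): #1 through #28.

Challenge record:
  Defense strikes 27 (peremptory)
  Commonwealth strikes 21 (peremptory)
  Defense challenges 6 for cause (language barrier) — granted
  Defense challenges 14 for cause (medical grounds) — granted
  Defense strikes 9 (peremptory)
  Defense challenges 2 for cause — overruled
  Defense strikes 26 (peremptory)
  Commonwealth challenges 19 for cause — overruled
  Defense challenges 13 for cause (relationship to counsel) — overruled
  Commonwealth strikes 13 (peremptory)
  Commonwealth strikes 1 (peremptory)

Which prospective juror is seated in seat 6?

8

Removed: #1, #6, #9, #13, #14, #21, #26, #27. (#2, #19 stay — for-cause denied.)
Seating in order: seats 1–6 → #2, #3, #4, #5, #7, #8; alternates → #10, #11, #12, #15.
So seat 6 is #8.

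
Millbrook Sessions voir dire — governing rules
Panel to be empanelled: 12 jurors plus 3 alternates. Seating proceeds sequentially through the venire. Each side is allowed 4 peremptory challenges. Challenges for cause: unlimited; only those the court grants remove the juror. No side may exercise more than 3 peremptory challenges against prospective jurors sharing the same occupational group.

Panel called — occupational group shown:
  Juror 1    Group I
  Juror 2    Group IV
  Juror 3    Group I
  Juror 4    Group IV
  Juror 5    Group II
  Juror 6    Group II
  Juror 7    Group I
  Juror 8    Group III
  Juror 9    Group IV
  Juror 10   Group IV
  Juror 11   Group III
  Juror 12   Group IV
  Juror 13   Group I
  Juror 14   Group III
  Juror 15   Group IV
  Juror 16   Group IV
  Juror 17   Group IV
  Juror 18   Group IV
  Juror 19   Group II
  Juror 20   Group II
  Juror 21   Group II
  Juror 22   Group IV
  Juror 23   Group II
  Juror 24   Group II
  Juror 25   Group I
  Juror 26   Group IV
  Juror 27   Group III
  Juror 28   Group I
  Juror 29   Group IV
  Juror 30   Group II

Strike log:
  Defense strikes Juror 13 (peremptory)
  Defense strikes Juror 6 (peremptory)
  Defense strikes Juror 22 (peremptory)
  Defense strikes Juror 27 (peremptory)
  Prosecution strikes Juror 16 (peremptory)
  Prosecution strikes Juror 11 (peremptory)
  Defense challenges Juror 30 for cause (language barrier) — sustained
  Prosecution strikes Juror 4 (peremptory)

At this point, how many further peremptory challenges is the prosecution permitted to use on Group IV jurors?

Prosecution peremptories so far: #16, #11, #4 — 3 of 4 used, 1 left overall.
Against Group IV: #16, #4 — 2 used; per-group cap 3 leaves 1.
Binding limit: min(1, 1) = 1.

1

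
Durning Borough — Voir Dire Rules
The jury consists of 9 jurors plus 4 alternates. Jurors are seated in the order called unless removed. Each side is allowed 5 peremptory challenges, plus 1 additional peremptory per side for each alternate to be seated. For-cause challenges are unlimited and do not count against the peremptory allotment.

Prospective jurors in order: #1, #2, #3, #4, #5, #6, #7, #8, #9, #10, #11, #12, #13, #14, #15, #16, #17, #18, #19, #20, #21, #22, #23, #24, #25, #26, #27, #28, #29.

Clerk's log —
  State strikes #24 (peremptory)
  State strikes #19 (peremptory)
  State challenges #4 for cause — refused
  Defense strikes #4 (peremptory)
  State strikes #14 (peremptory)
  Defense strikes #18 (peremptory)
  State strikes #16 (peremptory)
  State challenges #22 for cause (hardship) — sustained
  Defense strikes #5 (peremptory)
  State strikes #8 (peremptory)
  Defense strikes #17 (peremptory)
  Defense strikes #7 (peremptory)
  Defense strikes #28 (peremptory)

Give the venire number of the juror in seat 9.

13

Removed: #4, #5, #7, #8, #14, #16, #17, #18, #19, #22, #24, #28.
Filling seats in venire order through position 9: #1, #2, #3, #6, #9, #10, #11, #12, #13.
So seat 9 is #13.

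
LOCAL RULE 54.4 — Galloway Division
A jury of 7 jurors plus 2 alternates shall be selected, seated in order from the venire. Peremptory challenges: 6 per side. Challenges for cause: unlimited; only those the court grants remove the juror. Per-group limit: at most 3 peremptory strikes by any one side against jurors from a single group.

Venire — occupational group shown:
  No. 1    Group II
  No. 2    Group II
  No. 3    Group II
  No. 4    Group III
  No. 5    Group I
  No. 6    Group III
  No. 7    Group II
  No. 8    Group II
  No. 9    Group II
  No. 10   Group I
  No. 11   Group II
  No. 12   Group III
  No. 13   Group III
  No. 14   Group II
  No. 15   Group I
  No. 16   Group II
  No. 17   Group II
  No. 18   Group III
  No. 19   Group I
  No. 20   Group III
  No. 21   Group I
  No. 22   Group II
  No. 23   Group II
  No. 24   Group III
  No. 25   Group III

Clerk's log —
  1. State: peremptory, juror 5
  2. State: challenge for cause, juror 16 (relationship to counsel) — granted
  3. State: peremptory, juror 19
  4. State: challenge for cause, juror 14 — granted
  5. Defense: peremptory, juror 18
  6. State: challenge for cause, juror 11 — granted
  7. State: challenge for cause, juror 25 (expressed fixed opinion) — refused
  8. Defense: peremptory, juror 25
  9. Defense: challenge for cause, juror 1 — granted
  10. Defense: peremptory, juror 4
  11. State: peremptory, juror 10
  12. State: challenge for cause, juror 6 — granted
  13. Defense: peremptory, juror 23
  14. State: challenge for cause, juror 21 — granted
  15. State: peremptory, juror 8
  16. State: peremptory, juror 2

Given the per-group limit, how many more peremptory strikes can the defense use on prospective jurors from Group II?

Defense peremptories so far: #18, #25, #4, #23 — 4 of 6 used, 2 left overall.
Against Group II: #23 — 1 used; per-group cap 3 leaves 2.
Binding limit: min(2, 2) = 2.

2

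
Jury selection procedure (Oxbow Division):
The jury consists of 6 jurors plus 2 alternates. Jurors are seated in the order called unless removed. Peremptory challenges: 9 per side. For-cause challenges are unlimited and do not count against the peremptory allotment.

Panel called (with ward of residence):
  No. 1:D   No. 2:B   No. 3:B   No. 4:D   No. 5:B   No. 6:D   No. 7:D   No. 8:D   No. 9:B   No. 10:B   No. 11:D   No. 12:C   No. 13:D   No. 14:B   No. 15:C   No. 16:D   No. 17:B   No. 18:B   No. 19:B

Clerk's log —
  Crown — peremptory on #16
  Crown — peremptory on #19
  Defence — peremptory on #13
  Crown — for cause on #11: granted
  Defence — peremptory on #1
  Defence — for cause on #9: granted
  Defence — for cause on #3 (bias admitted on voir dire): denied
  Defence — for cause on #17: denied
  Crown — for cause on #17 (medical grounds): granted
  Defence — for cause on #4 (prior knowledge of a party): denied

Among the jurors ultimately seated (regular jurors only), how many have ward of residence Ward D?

Removed: #1, #9, #11, #13, #16, #17, #19.
Seated jurors 1–6: #2, #3, #4, #5, #6, #7 (alternates #8, #10 not counted).
Of those, in Ward D: #4, #6, #7 → 3.

3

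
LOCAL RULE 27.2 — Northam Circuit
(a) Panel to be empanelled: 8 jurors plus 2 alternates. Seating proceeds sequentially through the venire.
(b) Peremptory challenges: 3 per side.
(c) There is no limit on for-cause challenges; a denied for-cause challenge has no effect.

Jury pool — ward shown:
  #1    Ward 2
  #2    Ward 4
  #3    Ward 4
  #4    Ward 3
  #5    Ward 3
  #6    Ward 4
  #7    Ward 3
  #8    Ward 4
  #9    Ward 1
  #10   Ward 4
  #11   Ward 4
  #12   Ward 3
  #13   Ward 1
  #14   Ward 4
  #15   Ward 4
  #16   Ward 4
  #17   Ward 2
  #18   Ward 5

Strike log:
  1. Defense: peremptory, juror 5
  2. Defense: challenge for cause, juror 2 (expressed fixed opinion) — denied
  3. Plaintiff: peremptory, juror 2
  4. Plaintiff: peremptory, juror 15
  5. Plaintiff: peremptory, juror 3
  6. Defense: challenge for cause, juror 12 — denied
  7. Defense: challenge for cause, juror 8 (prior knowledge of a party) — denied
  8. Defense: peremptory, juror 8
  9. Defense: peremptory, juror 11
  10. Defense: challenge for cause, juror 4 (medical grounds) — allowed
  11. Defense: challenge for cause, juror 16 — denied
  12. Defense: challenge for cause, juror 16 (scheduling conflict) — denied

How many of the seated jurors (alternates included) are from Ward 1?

2

Removed: #2, #3, #4, #5, #8, #11, #15.
Seated (10 incl. alternates): #1, #6, #7, #9, #10, #12, #13, #14, #16, #17.
Of those, in Ward 1: #9, #13 → 2.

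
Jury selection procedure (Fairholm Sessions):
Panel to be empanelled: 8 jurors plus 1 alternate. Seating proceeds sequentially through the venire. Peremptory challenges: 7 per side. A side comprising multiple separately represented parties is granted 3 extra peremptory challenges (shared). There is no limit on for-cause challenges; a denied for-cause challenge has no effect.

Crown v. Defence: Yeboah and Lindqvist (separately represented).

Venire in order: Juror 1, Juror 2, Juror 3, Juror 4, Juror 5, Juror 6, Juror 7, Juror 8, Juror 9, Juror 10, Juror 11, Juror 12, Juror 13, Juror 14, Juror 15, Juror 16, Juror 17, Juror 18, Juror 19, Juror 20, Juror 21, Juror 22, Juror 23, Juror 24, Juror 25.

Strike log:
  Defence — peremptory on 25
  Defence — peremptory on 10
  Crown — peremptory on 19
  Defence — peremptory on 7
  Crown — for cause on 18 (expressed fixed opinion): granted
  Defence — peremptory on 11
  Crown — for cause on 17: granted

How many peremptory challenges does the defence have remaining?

Defence allotment: 7 base + 3 multi-party = 10.
Defence peremptories used: #25, #10, #7, #11 — 4.
Remaining: 10 − 4 = 6.

6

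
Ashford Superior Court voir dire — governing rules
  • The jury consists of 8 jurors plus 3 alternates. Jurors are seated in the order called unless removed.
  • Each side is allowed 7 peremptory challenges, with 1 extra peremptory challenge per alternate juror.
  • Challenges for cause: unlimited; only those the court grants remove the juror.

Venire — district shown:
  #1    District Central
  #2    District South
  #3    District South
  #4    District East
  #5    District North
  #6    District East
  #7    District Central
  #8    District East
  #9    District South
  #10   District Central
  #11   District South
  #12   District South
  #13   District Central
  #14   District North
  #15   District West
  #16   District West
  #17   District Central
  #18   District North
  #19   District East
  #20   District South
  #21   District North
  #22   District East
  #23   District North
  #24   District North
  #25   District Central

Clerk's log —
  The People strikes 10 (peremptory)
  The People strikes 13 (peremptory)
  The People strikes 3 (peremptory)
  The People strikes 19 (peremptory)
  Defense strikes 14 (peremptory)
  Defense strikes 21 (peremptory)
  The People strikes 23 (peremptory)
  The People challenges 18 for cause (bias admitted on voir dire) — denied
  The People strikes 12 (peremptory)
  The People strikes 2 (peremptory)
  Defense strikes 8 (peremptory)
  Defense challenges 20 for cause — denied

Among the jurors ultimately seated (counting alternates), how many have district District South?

Removed: #2, #3, #8, #10, #12, #13, #14, #19, #21, #23.
Seated (11 incl. alternates): #1, #4, #5, #6, #7, #9, #11, #15, #16, #17, #18.
Of those, in District South: #9, #11 → 2.

2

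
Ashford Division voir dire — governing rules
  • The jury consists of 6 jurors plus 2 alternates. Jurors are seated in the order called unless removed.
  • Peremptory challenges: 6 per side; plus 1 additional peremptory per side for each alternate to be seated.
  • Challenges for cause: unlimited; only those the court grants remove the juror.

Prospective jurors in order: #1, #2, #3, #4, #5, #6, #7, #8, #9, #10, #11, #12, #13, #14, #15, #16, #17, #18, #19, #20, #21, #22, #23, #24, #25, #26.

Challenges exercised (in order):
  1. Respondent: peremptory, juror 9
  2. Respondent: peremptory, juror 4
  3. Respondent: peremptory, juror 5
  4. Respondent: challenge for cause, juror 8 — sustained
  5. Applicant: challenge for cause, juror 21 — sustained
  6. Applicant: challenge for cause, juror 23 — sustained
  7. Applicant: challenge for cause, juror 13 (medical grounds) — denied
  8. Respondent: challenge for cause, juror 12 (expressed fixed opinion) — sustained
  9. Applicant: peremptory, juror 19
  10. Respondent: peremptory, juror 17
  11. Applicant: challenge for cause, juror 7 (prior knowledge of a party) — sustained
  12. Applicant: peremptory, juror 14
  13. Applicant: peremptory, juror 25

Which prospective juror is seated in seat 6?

11

Removed: #4, #5, #7, #8, #9, #12, #14, #17, #19, #21, #23, #25. (#13 stays — for-cause denied.)
Filling seats in venire order through position 6: #1, #2, #3, #6, #10, #11.
So seat 6 is #11.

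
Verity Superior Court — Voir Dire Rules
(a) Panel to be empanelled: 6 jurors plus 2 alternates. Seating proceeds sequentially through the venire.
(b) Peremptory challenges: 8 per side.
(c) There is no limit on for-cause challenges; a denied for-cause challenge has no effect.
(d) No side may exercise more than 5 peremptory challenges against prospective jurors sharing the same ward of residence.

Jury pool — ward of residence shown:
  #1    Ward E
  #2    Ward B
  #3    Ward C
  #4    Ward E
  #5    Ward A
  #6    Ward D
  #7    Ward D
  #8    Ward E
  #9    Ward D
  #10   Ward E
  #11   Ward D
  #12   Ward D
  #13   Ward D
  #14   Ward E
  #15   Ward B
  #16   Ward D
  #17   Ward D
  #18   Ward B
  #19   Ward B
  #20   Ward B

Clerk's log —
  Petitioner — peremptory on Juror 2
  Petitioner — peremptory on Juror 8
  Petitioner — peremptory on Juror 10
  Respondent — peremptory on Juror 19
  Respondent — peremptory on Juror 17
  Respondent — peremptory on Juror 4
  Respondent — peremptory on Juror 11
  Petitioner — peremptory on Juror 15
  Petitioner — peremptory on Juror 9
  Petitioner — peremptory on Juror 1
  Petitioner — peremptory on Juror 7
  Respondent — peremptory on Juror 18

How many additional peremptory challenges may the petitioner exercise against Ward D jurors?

1

Petitioner peremptories so far: #2, #8, #10, #15, #9, #1, #7 — 7 of 8 used, 1 left overall.
Against Ward D: #9, #7 — 2 used; per-ward cap 5 leaves 3.
Binding limit: min(1, 3) = 1.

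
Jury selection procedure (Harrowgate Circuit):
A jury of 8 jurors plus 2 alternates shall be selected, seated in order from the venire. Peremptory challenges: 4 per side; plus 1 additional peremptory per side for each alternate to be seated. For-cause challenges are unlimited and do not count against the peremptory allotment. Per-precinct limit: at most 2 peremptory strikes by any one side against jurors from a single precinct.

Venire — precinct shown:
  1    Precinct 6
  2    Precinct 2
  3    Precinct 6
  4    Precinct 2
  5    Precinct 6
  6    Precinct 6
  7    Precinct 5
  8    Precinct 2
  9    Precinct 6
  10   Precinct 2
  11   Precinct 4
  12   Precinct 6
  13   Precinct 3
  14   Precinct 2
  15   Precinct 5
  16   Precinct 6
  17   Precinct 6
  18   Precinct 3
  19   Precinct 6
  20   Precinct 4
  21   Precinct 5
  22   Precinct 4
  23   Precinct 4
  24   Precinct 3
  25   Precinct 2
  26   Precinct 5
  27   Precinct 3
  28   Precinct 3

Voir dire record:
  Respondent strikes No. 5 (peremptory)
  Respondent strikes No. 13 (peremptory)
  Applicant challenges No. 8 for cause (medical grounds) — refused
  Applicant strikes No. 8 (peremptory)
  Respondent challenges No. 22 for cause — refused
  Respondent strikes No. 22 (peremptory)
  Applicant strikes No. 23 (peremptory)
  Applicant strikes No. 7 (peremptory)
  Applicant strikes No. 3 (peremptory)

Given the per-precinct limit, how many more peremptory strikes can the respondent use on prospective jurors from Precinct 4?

Respondent peremptories so far: #5, #13, #22 — 3 of 6 used, 3 left overall.
Against Precinct 4: #22 — 1 used; per-precinct cap 2 leaves 1.
Binding limit: min(3, 1) = 1.

1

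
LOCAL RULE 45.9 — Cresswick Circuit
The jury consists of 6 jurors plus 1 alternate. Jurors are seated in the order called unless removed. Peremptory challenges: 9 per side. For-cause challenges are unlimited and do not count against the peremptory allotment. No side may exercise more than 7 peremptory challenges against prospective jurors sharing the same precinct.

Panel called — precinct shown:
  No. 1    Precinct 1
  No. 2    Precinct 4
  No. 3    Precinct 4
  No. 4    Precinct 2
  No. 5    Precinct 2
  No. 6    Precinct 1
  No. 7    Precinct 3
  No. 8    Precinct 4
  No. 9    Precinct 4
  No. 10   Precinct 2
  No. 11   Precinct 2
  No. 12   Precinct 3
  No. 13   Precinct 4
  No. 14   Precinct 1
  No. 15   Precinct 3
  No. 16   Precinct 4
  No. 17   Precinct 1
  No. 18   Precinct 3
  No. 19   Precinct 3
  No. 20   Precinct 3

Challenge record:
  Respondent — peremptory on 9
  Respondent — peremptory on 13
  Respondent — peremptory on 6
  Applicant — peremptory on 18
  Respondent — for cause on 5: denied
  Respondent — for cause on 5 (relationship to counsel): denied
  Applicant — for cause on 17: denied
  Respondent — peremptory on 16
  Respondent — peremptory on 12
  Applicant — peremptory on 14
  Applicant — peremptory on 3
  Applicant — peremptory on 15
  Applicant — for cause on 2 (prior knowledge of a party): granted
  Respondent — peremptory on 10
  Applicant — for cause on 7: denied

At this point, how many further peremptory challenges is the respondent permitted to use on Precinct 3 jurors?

Respondent peremptories so far: #9, #13, #6, #16, #12, #10 — 6 of 9 used, 3 left overall.
Against Precinct 3: #12 — 1 used; per-precinct cap 7 leaves 6.
Binding limit: min(3, 6) = 3.

3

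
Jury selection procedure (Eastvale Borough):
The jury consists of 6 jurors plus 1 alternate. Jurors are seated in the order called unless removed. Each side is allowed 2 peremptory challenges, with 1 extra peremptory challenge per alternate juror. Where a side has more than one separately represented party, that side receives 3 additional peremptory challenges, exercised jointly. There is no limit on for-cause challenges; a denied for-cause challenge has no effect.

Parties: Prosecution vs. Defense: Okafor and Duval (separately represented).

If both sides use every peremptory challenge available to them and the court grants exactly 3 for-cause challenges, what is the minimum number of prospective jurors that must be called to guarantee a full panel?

Seats to fill: 6 + 1 alternates = 7.
Peremptories — Prosecution: 2 + 1×1 = 3; Defense: 2 + 1×1 + 3 = 6; total 9.
For-cause removals: 3.
Minimum venire: 7 + 9 + 3 = 19.

19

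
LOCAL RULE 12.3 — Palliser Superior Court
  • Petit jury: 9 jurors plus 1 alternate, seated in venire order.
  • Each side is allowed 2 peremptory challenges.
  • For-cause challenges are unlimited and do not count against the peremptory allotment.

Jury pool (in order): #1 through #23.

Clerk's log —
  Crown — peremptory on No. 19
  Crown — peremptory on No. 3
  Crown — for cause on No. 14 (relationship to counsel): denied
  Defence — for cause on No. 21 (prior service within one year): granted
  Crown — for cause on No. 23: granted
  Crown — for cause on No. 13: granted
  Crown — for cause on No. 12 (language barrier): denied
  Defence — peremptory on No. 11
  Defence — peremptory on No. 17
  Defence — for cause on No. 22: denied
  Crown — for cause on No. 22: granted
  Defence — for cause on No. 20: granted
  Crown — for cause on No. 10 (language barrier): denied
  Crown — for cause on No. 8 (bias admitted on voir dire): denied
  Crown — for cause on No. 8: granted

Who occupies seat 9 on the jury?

12

Removed: #3, #8, #11, #13, #17, #19, #20, #21, #22, #23. (#10, #12, #14 stay — for-cause denied.)
Seating in order: seats 1–9 → #1, #2, #4, #5, #6, #7, #9, #10, #12; alternates → #14.
So seat 9 is #12.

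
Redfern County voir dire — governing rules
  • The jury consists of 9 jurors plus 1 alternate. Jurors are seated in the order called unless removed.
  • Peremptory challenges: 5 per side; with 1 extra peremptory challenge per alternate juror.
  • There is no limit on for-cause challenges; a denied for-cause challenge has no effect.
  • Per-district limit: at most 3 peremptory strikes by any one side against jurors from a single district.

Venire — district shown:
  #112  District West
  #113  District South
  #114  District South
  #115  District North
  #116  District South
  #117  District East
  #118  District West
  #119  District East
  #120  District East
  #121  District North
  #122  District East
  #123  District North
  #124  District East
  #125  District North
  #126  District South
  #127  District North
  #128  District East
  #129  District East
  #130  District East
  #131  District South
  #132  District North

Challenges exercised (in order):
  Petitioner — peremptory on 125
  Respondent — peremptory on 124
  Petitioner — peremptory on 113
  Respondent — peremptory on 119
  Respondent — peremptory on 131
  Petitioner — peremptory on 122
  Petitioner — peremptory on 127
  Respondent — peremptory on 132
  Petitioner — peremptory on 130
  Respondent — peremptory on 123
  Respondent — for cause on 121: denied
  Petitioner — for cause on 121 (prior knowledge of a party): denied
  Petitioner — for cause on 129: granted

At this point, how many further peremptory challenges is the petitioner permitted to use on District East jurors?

1

Petitioner peremptories so far: #125, #113, #122, #127, #130 — 5 of 6 used, 1 left overall.
Against District East: #122, #130 — 2 used; per-district cap 3 leaves 1.
Binding limit: min(1, 1) = 1.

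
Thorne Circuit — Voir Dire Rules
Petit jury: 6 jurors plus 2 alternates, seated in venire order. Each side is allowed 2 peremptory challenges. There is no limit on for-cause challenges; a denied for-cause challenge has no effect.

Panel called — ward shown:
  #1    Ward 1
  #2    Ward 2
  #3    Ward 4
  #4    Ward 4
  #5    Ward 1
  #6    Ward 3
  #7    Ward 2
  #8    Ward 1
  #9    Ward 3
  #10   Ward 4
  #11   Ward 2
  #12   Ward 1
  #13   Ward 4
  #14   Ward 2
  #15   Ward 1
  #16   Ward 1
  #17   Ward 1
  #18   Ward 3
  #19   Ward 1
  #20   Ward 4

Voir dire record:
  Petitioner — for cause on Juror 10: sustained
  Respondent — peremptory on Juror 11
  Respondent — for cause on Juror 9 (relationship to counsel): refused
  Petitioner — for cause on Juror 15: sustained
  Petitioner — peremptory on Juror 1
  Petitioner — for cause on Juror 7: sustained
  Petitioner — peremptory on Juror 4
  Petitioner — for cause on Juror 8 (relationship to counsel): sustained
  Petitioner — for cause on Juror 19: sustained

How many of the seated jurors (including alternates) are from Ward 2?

2

Removed: #1, #4, #7, #8, #10, #11, #15, #19.
Seated (8 incl. alternates): #2, #3, #5, #6, #9, #12, #13, #14.
Of those, in Ward 2: #2, #14 → 2.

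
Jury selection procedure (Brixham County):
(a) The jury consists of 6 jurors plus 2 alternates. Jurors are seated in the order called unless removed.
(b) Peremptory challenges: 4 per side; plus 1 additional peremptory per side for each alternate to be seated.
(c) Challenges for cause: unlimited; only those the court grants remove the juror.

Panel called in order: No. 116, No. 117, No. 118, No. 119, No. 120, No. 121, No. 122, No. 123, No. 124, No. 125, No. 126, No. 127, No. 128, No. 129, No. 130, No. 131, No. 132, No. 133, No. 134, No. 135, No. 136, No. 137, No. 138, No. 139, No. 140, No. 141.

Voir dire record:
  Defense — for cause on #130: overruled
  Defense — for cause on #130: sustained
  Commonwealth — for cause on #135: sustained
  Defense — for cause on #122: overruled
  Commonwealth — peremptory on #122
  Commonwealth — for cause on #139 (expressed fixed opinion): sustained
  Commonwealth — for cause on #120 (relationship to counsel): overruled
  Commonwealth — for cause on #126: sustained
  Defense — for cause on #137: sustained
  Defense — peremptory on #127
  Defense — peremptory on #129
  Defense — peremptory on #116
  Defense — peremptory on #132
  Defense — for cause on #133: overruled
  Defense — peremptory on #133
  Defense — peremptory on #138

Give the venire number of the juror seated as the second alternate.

125

Removed: #116, #122, #126, #127, #129, #130, #132, #133, #135, #137, #138, #139. (#120 stays — for-cause denied.)
Seating in order: seats 1–6 → #117, #118, #119, #120, #121, #123; alternates → #124, #125.
So alternate 2 is #125.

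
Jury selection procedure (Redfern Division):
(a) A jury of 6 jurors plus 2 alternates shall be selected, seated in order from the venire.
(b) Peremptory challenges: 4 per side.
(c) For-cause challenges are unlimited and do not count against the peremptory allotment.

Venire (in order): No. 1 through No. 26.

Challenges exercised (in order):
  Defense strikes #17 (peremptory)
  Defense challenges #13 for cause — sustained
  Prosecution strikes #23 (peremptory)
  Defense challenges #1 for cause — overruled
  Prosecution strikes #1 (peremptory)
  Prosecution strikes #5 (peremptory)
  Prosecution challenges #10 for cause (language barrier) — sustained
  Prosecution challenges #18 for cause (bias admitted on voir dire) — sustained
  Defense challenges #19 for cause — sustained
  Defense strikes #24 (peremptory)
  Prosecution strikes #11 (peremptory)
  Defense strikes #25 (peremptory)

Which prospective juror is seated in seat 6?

Removed: #1, #5, #10, #11, #13, #17, #18, #19, #23, #24, #25.
Seating in order: seats 1–6 → #2, #3, #4, #6, #7, #8; alternates → #9, #12.
So seat 6 is #8.

8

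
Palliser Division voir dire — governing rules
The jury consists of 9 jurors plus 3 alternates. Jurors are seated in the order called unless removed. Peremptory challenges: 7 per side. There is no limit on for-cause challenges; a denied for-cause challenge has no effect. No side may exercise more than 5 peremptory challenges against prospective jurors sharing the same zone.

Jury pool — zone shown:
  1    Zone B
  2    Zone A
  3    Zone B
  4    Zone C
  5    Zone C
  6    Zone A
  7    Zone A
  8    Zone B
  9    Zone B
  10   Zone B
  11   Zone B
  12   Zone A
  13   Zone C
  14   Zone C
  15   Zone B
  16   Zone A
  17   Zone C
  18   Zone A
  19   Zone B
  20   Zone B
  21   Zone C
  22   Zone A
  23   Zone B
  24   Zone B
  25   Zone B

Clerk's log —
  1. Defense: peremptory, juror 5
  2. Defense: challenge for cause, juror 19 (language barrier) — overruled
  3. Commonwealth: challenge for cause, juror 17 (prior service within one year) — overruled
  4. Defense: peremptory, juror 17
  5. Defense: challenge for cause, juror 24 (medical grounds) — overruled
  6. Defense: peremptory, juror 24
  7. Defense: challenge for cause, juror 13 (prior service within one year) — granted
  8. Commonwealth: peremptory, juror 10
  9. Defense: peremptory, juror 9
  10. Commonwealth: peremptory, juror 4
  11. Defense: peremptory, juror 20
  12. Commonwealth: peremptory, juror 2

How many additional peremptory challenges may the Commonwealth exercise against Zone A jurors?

Commonwealth peremptories so far: #10, #4, #2 — 3 of 7 used, 4 left overall.
Against Zone A: #2 — 1 used; per-zone cap 5 leaves 4.
Binding limit: min(4, 4) = 4.

4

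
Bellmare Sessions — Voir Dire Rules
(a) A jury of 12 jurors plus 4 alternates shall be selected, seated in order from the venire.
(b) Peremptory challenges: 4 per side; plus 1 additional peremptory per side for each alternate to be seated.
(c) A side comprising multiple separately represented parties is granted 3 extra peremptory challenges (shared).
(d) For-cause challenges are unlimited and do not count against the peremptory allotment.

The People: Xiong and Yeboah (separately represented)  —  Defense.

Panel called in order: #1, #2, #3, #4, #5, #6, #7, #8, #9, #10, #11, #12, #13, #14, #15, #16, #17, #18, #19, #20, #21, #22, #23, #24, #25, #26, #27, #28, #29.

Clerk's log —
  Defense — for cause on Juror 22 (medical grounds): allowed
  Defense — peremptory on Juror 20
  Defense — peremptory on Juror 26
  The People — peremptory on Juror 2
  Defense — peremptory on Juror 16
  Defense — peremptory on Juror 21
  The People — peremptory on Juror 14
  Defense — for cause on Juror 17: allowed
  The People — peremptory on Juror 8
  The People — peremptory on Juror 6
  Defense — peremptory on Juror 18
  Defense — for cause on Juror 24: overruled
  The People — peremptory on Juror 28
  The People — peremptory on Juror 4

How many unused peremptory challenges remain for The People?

5

The People allotment: 4 base + 1 × 4 alternates + 3 multi-party = 11.
The People peremptories used: #2, #14, #8, #6, #28, #4 — 6.
Remaining: 11 − 6 = 5.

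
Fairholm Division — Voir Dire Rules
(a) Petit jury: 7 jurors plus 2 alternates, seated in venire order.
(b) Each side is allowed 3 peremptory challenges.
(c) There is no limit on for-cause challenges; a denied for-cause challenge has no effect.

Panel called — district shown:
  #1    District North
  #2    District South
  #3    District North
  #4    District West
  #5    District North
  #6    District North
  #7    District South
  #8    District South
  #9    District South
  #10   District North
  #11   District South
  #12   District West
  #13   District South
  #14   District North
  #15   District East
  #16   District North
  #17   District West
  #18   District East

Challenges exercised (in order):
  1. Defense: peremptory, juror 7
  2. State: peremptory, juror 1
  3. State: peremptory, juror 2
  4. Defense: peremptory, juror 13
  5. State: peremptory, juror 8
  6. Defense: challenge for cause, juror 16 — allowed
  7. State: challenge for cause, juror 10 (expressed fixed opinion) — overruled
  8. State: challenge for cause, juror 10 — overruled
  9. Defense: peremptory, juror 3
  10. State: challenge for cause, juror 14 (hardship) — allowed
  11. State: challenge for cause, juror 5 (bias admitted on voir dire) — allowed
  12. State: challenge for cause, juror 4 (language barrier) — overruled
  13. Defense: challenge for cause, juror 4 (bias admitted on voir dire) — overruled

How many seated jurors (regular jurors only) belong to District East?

1

Removed: #1, #2, #3, #5, #7, #8, #13, #14, #16.
Seated jurors 1–7: #4, #6, #9, #10, #11, #12, #15 (alternates #17, #18 not counted).
Of those, in District East: #15 → 1.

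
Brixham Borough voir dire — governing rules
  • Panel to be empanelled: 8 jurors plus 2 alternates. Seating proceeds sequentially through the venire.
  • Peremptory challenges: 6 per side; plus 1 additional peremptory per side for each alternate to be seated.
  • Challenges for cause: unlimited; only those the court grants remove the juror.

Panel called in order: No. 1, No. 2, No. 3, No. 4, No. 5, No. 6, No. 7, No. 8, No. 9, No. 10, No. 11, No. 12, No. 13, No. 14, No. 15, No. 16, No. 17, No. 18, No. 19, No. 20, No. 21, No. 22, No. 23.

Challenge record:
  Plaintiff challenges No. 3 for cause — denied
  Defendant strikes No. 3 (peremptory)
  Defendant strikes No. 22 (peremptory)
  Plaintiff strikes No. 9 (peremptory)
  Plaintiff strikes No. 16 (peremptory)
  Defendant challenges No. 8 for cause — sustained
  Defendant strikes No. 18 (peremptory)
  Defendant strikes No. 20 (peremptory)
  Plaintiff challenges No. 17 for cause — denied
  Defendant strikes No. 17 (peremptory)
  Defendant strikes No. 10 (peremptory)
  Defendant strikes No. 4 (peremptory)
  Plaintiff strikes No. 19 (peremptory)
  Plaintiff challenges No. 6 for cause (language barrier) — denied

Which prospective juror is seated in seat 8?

Removed: #3, #4, #8, #9, #10, #16, #17, #18, #19, #20, #22. (#6 stays — for-cause denied.)
Seating in order: seats 1–8 → #1, #2, #5, #6, #7, #11, #12, #13; alternates → #14, #15.
So seat 8 is #13.

13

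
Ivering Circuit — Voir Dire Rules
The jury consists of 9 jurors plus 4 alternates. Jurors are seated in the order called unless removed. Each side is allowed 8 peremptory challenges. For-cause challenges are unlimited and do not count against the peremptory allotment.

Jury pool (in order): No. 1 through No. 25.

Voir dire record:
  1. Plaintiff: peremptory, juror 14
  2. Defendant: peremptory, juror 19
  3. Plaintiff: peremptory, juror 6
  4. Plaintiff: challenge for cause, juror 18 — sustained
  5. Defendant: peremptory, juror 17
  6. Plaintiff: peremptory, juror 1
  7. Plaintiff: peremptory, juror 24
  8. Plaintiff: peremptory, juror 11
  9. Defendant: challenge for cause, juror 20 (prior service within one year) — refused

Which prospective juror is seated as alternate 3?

16

Removed: #1, #6, #11, #14, #17, #18, #19, #24. (#20 stays — for-cause denied.)
Filling seats in venire order through position 12: #2, #3, #4, #5, #7, #8, #9, #10, #12, #13, #15, #16.
So alternate 3 is #16.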